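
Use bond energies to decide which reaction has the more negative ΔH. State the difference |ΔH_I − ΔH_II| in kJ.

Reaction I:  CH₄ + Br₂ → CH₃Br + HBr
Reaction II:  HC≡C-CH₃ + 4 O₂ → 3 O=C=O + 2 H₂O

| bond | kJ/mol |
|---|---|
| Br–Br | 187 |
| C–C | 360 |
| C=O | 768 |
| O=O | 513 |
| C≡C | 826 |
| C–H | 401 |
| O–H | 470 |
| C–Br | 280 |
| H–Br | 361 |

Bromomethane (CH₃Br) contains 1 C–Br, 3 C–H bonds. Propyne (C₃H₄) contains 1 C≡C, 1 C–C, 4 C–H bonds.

Reaction II, by 1593 kJ

Reaction I:
  Bonds broken (reactants):
    Br–Br: 1 × 187 = 187
    C–H: 4 × 401 = 1604
    Σ(broken) = 1791 kJ
  Bonds formed (products):
    C–Br: 1 × 280 = 280
    C–H: 3 × 401 = 1203
    H–Br: 1 × 361 = 361
    Σ(formed) = 1844 kJ
  ΔH_I = 1791 − 1844 = −53 kJ
Reaction II:
  Bonds broken (reactants):
    C≡C: 1 × 826 = 826
    C–C: 1 × 360 = 360
    C–H: 4 × 401 = 1604
    O=O: 4 × 513 = 2052
    Σ(broken) = 4842 kJ
  Bonds formed (products):
    C=O: 6 × 768 = 4608
    O–H: 4 × 470 = 1880
    Σ(formed) = 6488 kJ
  ΔH_II = 4842 − 6488 = −1646 kJ
ΔH_I − ΔH_II = +1593 kJ, so reaction II has the more negative ΔH; |ΔH_I − ΔH_II| = 1593 kJ.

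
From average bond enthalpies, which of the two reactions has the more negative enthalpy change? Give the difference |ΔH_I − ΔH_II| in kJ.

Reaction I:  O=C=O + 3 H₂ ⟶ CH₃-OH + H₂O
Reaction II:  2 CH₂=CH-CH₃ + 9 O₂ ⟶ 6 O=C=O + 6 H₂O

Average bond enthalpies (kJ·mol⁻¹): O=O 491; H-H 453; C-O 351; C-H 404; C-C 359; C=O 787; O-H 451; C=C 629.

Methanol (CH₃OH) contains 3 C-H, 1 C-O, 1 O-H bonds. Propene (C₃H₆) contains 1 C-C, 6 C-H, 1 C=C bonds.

Reaction II, by 3630 kJ

Reaction I:
  Bonds broken (reactants):
    C=O: 2 × 787 = 1574
    H-H: 3 × 453 = 1359
    Σ(broken) = 2933 kJ
  Bonds formed (products):
    C-H: 3 × 404 = 1212
    C-O: 1 × 351 = 351
    O-H: 3 × 451 = 1353
    Σ(formed) = 2916 kJ
  ΔH_I = 2933 − 2916 = +17 kJ
Reaction II:
  Bonds broken (reactants):
    C-C: 2 × 359 = 718
    C-H: 12 × 404 = 4848
    C=C: 2 × 629 = 1258
    O=O: 9 × 491 = 4419
    Σ(broken) = 11243 kJ
  Bonds formed (products):
    C=O: 12 × 787 = 9444
    O-H: 12 × 451 = 5412
    Σ(formed) = 14856 kJ
  ΔH_II = 11243 − 14856 = −3613 kJ
ΔH_I − ΔH_II = +3630 kJ, so reaction II has the more negative ΔH; |ΔH_I − ΔH_II| = 3630 kJ.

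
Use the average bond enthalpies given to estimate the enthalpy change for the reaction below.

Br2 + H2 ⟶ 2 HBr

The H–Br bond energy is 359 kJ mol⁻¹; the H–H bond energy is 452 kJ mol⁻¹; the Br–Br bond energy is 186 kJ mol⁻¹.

Bonds broken (reactants):
  Br–Br: 1 × 186 = 186
  H–H: 1 × 452 = 452
  Σ(broken) = 638 kJ
Bonds formed (products):
  H–Br: 2 × 359 = 718
  Σ(formed) = 718 kJ
ΔH = Σ(broken) − Σ(formed) = 638 − 718 = −80 kJ

ΔH ≈ −80 kJ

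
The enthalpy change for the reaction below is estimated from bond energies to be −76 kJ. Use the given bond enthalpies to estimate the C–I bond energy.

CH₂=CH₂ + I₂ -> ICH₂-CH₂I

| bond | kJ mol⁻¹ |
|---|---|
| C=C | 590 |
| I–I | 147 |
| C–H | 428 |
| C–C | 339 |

Let D be the C–I bond energy.
Σ(broken) = 4×428 + 1×590 + 1×147 = 2449
Σ(formed) = 1×339 + 4×428 + 2×D = 2051 + 2D
ΔH = Σ(broken) − Σ(formed) = (2449) − (2051 + 2D) = +398 − 2D
Setting this equal to −76 kJ gives 2D = 474, so D = 237 kJ/mol.

D(C–I) ≈ 237 kJ/mol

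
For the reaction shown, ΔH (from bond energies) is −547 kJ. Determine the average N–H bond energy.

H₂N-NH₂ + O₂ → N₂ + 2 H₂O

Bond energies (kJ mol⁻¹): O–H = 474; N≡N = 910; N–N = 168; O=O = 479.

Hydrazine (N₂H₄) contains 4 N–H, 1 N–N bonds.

Let D be the N–H bond energy.
Σ(broken) = 4×D + 1×168 + 1×479 = 647 + 4D
Σ(formed) = 1×910 + 4×474 = 2806
ΔH = Σ(broken) − Σ(formed) = (647 + 4D) − (2806) = −2159 + 4D
Setting this equal to −547 kJ gives 4D = 1612, so D = 403 kJ/mol.

D(N–H) ≈ 403 kJ/mol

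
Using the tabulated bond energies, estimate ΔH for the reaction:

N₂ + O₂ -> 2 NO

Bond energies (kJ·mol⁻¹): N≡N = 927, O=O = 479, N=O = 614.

ΔH ≈ +178 kJ

Bonds broken (reactants):
  N≡N: 1 × 927 = 927
  O=O: 1 × 479 = 479
  Σ(broken) = 1406 kJ
Bonds formed (products):
  N=O: 2 × 614 = 1228
  Σ(formed) = 1228 kJ
ΔH = Σ(broken) − Σ(formed) = 1406 − 1228 = +178 kJ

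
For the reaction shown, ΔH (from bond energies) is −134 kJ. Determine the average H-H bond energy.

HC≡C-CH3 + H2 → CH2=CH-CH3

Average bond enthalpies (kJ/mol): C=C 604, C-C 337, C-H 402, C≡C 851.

D(H-H) ≈ 423 kJ/mol

Let D be the H-H bond energy.
Σ(broken) = 1×851 + 1×337 + 4×402 + 1×D = 2796 + D
Σ(formed) = 1×337 + 6×402 + 1×604 = 3353
ΔH = Σ(broken) − Σ(formed) = (2796 + D) − (3353) = −557 + D
Setting this equal to −134 kJ gives D = 423 kJ/mol.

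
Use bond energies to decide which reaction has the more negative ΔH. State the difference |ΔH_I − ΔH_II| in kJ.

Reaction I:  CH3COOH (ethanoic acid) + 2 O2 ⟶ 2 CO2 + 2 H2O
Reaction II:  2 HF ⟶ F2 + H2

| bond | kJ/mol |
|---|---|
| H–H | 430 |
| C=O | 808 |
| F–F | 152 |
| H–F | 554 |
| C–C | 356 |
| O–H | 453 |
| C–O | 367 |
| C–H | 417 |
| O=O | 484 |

Reaction I:
  Bonds broken (reactants):
    C–C: 1 × 356 = 356
    C–H: 3 × 417 = 1251
    C–O: 1 × 367 = 367
    C=O: 1 × 808 = 808
    O–H: 1 × 453 = 453
    O=O: 2 × 484 = 968
    Σ(broken) = 4203 kJ
  Bonds formed (products):
    C=O: 4 × 808 = 3232
    O–H: 4 × 453 = 1812
    Σ(formed) = 5044 kJ
  ΔH_I = 4203 − 5044 = −841 kJ
Reaction II:
  Bonds broken (reactants):
    H–F: 2 × 554 = 1108
    Σ(broken) = 1108 kJ
  Bonds formed (products):
    F–F: 1 × 152 = 152
    H–H: 1 × 430 = 430
    Σ(formed) = 582 kJ
  ΔH_II = 1108 − 582 = +526 kJ
ΔH_I − ΔH_II = −1367 kJ, so reaction I has the more negative ΔH; |ΔH_I − ΔH_II| = 1367 kJ.

Reaction I, by 1367 kJ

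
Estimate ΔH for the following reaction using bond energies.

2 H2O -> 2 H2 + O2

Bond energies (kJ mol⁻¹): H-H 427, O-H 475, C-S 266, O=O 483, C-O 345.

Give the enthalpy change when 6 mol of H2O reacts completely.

Bonds broken (reactants):
  O-H: 4 × 475 = 1900
  Σ(broken) = 1900 kJ
Bonds formed (products):
  H-H: 2 × 427 = 854
  O=O: 1 × 483 = 483
  Σ(formed) = 1337 kJ
ΔH = Σ(broken) − Σ(formed) = 1900 − 1337 = +563 kJ
For 3× the reaction as written: 3 × (+563) = +1689 kJ

ΔH = +1689 kJ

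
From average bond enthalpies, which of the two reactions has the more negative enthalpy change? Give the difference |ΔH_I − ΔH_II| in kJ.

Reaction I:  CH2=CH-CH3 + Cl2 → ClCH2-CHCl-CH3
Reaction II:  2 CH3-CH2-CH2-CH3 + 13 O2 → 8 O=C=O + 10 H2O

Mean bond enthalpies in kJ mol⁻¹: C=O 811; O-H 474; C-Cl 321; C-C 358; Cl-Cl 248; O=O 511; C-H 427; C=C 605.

Reaction II, by 4978 kJ

Reaction I:
  Bonds broken (reactants):
    C-C: 1 × 358 = 358
    C-H: 6 × 427 = 2562
    C=C: 1 × 605 = 605
    Cl-Cl: 1 × 248 = 248
    Σ(broken) = 3773 kJ
  Bonds formed (products):
    C-C: 2 × 358 = 716
    C-Cl: 2 × 321 = 642
    C-H: 6 × 427 = 2562
    Σ(formed) = 3920 kJ
  ΔH_I = 3773 − 3920 = −147 kJ
Reaction II:
  Bonds broken (reactants):
    C-C: 6 × 358 = 2148
    C-H: 20 × 427 = 8540
    O=O: 13 × 511 = 6643
    Σ(broken) = 17331 kJ
  Bonds formed (products):
    C=O: 16 × 811 = 12976
    O-H: 20 × 474 = 9480
    Σ(formed) = 22456 kJ
  ΔH_II = 17331 − 22456 = −5125 kJ
ΔH_I − ΔH_II = +4978 kJ, so reaction II has the more negative ΔH; |ΔH_I − ΔH_II| = 4978 kJ.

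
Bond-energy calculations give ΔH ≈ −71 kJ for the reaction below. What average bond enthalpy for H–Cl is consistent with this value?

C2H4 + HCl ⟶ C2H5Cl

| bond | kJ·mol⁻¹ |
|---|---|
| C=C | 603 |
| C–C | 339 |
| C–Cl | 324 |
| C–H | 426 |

D(H–Cl) ≈ 415 kJ/mol

Let D be the H–Cl bond energy.
Σ(broken) = 4×426 + 1×603 + 1×D = 2307 + D
Σ(formed) = 1×339 + 1×324 + 5×426 = 2793
ΔH = Σ(broken) − Σ(formed) = (2307 + D) − (2793) = −486 + D
Setting this equal to −71 kJ gives D = 415 kJ/mol.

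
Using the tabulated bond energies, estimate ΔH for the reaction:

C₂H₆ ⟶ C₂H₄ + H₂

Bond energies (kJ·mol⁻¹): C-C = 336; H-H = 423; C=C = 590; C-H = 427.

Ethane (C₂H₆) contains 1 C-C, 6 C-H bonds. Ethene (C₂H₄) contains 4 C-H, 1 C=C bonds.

Bonds broken (reactants):
  C-C: 1 × 336 = 336
  C-H: 6 × 427 = 2562
  Σ(broken) = 2898 kJ
Bonds formed (products):
  C-H: 4 × 427 = 1708
  C=C: 1 × 590 = 590
  H-H: 1 × 423 = 423
  Σ(formed) = 2721 kJ
ΔH = Σ(broken) − Σ(formed) = 2898 − 2721 = +177 kJ

ΔH ≈ +177 kJ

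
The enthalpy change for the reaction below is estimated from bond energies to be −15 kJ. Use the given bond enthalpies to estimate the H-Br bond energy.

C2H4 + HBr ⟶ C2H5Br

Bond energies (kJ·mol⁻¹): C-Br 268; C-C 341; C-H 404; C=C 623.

D(H-Br) ≈ 375 kJ/mol

Let D be the H-Br bond energy.
Σ(broken) = 4×404 + 1×623 + 1×D = 2239 + D
Σ(formed) = 1×268 + 1×341 + 5×404 = 2629
ΔH = Σ(broken) − Σ(formed) = (2239 + D) − (2629) = −390 + D
Setting this equal to −15 kJ gives D = 375 kJ/mol.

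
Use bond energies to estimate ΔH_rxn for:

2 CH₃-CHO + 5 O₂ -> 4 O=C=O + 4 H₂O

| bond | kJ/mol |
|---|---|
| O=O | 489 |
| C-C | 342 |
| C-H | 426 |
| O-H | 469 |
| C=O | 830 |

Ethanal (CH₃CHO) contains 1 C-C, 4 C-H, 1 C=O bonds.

ΔH ≈ −2195 kJ

Bonds broken (reactants):
  C-C: 2 × 342 = 684
  C-H: 8 × 426 = 3408
  C=O: 2 × 830 = 1660
  O=O: 5 × 489 = 2445
  Σ(broken) = 8197 kJ
Bonds formed (products):
  C=O: 8 × 830 = 6640
  O-H: 8 × 469 = 3752
  Σ(formed) = 10392 kJ
ΔH = Σ(broken) − Σ(formed) = 8197 − 10392 = −2195 kJ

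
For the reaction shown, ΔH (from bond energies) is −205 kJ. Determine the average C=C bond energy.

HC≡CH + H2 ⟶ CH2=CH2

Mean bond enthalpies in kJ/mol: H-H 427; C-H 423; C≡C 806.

D(C=C) ≈ 592 kJ/mol

Let D be the C=C bond energy.
Σ(broken) = 1×806 + 2×423 + 1×427 = 2079
Σ(formed) = 4×423 + 1×D = 1692 + D
ΔH = Σ(broken) − Σ(formed) = (2079) − (1692 + D) = +387 − D
Setting this equal to −205 kJ gives D = 592 kJ/mol.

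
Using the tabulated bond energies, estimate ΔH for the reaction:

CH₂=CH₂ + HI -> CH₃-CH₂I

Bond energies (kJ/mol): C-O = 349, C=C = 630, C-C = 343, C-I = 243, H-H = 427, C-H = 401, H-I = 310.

ΔH ≈ −47 kJ

Bonds broken (reactants):
  C-H: 4 × 401 = 1604
  C=C: 1 × 630 = 630
  H-I: 1 × 310 = 310
  Σ(broken) = 2544 kJ
Bonds formed (products):
  C-C: 1 × 343 = 343
  C-H: 5 × 401 = 2005
  C-I: 1 × 243 = 243
  Σ(formed) = 2591 kJ
ΔH = Σ(broken) − Σ(formed) = 2544 − 2591 = −47 kJ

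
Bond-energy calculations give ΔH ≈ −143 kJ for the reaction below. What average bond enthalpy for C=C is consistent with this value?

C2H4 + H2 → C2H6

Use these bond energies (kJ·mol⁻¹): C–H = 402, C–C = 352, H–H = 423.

Let D be the C=C bond energy.
Σ(broken) = 4×402 + 1×D + 1×423 = 2031 + D
Σ(formed) = 1×352 + 6×402 = 2764
ΔH = Σ(broken) − Σ(formed) = (2031 + D) − (2764) = −733 + D
Setting this equal to −143 kJ gives D = 590 kJ/mol.

D(C=C) ≈ 590 kJ/mol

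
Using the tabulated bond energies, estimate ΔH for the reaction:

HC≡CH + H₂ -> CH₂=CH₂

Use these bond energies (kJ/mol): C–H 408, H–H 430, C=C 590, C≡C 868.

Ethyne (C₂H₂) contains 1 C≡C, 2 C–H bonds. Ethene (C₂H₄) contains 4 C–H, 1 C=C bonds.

ΔH ≈ −108 kJ

Bonds broken (reactants):
  C≡C: 1 × 868 = 868
  C–H: 2 × 408 = 816
  H–H: 1 × 430 = 430
  Σ(broken) = 2114 kJ
Bonds formed (products):
  C–H: 4 × 408 = 1632
  C=C: 1 × 590 = 590
  Σ(formed) = 2222 kJ
ΔH = Σ(broken) − Σ(formed) = 2114 − 2222 = −108 kJ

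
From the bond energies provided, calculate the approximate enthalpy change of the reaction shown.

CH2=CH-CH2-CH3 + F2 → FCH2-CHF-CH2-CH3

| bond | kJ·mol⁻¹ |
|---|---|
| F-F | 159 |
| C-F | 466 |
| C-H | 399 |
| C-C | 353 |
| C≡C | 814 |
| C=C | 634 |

ΔH ≈ −492 kJ

Bonds broken (reactants):
  C-C: 2 × 353 = 706
  C-H: 8 × 399 = 3192
  C=C: 1 × 634 = 634
  F-F: 1 × 159 = 159
  Σ(broken) = 4691 kJ
Bonds formed (products):
  C-C: 3 × 353 = 1059
  C-F: 2 × 466 = 932
  C-H: 8 × 399 = 3192
  Σ(formed) = 5183 kJ
ΔH = Σ(broken) − Σ(formed) = 4691 − 5183 = −492 kJ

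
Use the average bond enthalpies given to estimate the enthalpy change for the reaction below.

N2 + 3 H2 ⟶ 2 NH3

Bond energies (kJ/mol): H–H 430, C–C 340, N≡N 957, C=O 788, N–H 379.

ΔH ≈ −27 kJ

Bonds broken (reactants):
  H–H: 3 × 430 = 1290
  N≡N: 1 × 957 = 957
  Σ(broken) = 2247 kJ
Bonds formed (products):
  N–H: 6 × 379 = 2274
  Σ(formed) = 2274 kJ
ΔH = Σ(broken) − Σ(formed) = 2247 − 2274 = −27 kJ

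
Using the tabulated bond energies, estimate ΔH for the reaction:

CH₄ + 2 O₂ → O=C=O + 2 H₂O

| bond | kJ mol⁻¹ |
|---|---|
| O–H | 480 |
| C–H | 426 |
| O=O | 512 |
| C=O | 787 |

ΔH ≈ −766 kJ

Bonds broken (reactants):
  C–H: 4 × 426 = 1704
  O=O: 2 × 512 = 1024
  Σ(broken) = 2728 kJ
Bonds formed (products):
  C=O: 2 × 787 = 1574
  O–H: 4 × 480 = 1920
  Σ(formed) = 3494 kJ
ΔH = Σ(broken) − Σ(formed) = 2728 − 3494 = −766 kJ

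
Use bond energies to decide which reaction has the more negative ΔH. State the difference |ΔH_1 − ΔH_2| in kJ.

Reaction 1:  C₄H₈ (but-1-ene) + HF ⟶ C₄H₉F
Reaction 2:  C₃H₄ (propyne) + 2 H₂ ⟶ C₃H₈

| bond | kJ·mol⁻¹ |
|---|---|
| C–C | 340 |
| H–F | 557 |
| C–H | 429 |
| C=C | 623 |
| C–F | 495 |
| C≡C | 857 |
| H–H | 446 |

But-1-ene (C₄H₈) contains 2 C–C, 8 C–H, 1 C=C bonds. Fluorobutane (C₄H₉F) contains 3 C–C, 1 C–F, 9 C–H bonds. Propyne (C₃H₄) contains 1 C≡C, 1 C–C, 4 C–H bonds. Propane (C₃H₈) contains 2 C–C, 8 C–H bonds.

Reaction 2, by 223 kJ

Reaction 1:
  Bonds broken (reactants):
    C–C: 2 × 340 = 680
    C–H: 8 × 429 = 3432
    C=C: 1 × 623 = 623
    H–F: 1 × 557 = 557
    Σ(broken) = 5292 kJ
  Bonds formed (products):
    C–C: 3 × 340 = 1020
    C–F: 1 × 495 = 495
    C–H: 9 × 429 = 3861
    Σ(formed) = 5376 kJ
  ΔH_1 = 5292 − 5376 = −84 kJ
Reaction 2:
  Bonds broken (reactants):
    C≡C: 1 × 857 = 857
    C–C: 1 × 340 = 340
    C–H: 4 × 429 = 1716
    H–H: 2 × 446 = 892
    Σ(broken) = 3805 kJ
  Bonds formed (products):
    C–C: 2 × 340 = 680
    C–H: 8 × 429 = 3432
    Σ(formed) = 4112 kJ
  ΔH_2 = 3805 − 4112 = −307 kJ
ΔH_1 − ΔH_2 = +223 kJ, so reaction 2 has the more negative ΔH; |ΔH_1 − ΔH_2| = 223 kJ.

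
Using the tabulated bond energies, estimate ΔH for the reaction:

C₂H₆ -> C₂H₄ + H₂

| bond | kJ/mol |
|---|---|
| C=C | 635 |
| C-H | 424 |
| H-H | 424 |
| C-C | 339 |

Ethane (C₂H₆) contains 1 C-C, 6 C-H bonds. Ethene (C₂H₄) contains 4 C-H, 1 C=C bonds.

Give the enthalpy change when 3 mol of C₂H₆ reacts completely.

ΔH = +384 kJ

Bonds broken (reactants):
  C-C: 1 × 339 = 339
  C-H: 6 × 424 = 2544
  Σ(broken) = 2883 kJ
Bonds formed (products):
  C-H: 4 × 424 = 1696
  C=C: 1 × 635 = 635
  H-H: 1 × 424 = 424
  Σ(formed) = 2755 kJ
ΔH = Σ(broken) − Σ(formed) = 2883 − 2755 = +128 kJ
For 3× the reaction as written: 3 × (+128) = +384 kJ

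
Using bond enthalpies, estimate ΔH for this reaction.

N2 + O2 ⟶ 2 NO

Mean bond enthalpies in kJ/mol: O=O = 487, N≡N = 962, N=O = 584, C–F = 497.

ΔH ≈ +281 kJ

Bonds broken (reactants):
  N≡N: 1 × 962 = 962
  O=O: 1 × 487 = 487
  Σ(broken) = 1449 kJ
Bonds formed (products):
  N=O: 2 × 584 = 1168
  Σ(formed) = 1168 kJ
ΔH = Σ(broken) − Σ(formed) = 1449 − 1168 = +281 kJ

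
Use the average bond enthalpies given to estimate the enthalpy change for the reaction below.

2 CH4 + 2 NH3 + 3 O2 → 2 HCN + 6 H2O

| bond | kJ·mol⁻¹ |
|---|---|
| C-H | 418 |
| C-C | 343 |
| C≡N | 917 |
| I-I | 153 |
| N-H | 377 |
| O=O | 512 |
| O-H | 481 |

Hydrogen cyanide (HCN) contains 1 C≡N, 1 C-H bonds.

ΔH ≈ −1300 kJ

Bonds broken (reactants):
  C-H: 8 × 418 = 3344
  N-H: 6 × 377 = 2262
  O=O: 3 × 512 = 1536
  Σ(broken) = 7142 kJ
Bonds formed (products):
  C≡N: 2 × 917 = 1834
  C-H: 2 × 418 = 836
  O-H: 12 × 481 = 5772
  Σ(formed) = 8442 kJ
ΔH = Σ(broken) − Σ(formed) = 7142 − 8442 = −1300 kJ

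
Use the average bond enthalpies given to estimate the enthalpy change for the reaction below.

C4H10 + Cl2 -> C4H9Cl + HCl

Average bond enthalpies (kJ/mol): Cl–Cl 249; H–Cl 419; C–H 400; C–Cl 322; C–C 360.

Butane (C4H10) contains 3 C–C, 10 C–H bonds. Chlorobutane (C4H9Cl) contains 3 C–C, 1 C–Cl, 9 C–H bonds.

ΔH ≈ −92 kJ

Bonds broken (reactants):
  C–C: 3 × 360 = 1080
  C–H: 10 × 400 = 4000
  Cl–Cl: 1 × 249 = 249
  Σ(broken) = 5329 kJ
Bonds formed (products):
  C–C: 3 × 360 = 1080
  C–Cl: 1 × 322 = 322
  C–H: 9 × 400 = 3600
  H–Cl: 1 × 419 = 419
  Σ(formed) = 5421 kJ
ΔH = Σ(broken) − Σ(formed) = 5329 − 5421 = −92 kJ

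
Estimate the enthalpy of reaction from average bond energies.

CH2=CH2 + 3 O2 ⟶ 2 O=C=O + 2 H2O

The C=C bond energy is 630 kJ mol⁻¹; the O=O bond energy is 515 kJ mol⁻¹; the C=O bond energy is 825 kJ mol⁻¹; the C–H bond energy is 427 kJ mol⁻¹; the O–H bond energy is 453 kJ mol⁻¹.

Bonds broken (reactants):
  C–H: 4 × 427 = 1708
  C=C: 1 × 630 = 630
  O=O: 3 × 515 = 1545
  Σ(broken) = 3883 kJ
Bonds formed (products):
  C=O: 4 × 825 = 3300
  O–H: 4 × 453 = 1812
  Σ(formed) = 5112 kJ
ΔH = Σ(broken) − Σ(formed) = 3883 − 5112 = −1229 kJ

ΔH ≈ −1229 kJ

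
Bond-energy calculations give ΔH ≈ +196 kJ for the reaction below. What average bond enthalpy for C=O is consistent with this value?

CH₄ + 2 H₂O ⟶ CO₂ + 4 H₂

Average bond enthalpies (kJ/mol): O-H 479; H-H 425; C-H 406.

Let D be the C=O bond energy.
Σ(broken) = 4×406 + 4×479 = 3540
Σ(formed) = 2×D + 4×425 = 1700 + 2D
ΔH = Σ(broken) − Σ(formed) = (3540) − (1700 + 2D) = +1840 − 2D
Setting this equal to +196 kJ gives 2D = 1644, so D = 822 kJ/mol.

D(C=O) ≈ 822 kJ/mol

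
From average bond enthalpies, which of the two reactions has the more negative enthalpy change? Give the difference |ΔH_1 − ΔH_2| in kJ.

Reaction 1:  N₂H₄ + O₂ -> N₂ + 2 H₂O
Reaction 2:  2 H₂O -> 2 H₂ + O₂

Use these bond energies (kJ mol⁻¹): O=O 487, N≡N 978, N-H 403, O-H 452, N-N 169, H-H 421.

Reaction 1:
  Bonds broken (reactants):
    N-H: 4 × 403 = 1612
    N-N: 1 × 169 = 169
    O=O: 1 × 487 = 487
    Σ(broken) = 2268 kJ
  Bonds formed (products):
    N≡N: 1 × 978 = 978
    O-H: 4 × 452 = 1808
    Σ(formed) = 2786 kJ
  ΔH_1 = 2268 − 2786 = −518 kJ
Reaction 2:
  Bonds broken (reactants):
    O-H: 4 × 452 = 1808
    Σ(broken) = 1808 kJ
  Bonds formed (products):
    H-H: 2 × 421 = 842
    O=O: 1 × 487 = 487
    Σ(formed) = 1329 kJ
  ΔH_2 = 1808 − 1329 = +479 kJ
ΔH_1 − ΔH_2 = −997 kJ, so reaction 1 has the more negative ΔH; |ΔH_1 − ΔH_2| = 997 kJ.

Reaction 1, by 997 kJ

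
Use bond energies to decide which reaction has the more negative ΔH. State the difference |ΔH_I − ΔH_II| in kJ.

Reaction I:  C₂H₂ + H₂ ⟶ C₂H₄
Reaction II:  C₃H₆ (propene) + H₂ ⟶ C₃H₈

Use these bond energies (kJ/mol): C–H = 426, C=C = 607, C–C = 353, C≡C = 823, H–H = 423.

Reaction I, by 38 kJ

Reaction I:
  Bonds broken (reactants):
    C≡C: 1 × 823 = 823
    C–H: 2 × 426 = 852
    H–H: 1 × 423 = 423
    Σ(broken) = 2098 kJ
  Bonds formed (products):
    C–H: 4 × 426 = 1704
    C=C: 1 × 607 = 607
    Σ(formed) = 2311 kJ
  ΔH_I = 2098 − 2311 = −213 kJ
Reaction II:
  Bonds broken (reactants):
    C–C: 1 × 353 = 353
    C–H: 6 × 426 = 2556
    C=C: 1 × 607 = 607
    H–H: 1 × 423 = 423
    Σ(broken) = 3939 kJ
  Bonds formed (products):
    C–C: 2 × 353 = 706
    C–H: 8 × 426 = 3408
    Σ(formed) = 4114 kJ
  ΔH_II = 3939 − 4114 = −175 kJ
ΔH_I − ΔH_II = −38 kJ, so reaction I has the more negative ΔH; |ΔH_I − ΔH_II| = 38 kJ.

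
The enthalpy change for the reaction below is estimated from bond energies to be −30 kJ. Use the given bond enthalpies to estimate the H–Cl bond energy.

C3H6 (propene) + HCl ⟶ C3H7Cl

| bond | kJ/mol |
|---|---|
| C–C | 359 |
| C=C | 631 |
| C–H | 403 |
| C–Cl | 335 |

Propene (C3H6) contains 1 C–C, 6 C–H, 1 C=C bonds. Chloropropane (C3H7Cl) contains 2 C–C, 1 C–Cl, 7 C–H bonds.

Let D be the H–Cl bond energy.
Σ(broken) = 1×359 + 6×403 + 1×631 + 1×D = 3408 + D
Σ(formed) = 2×359 + 1×335 + 7×403 = 3874
ΔH = Σ(broken) − Σ(formed) = (3408 + D) − (3874) = −466 + D
Setting this equal to −30 kJ gives D = 436 kJ/mol.

D(H–Cl) ≈ 436 kJ/mol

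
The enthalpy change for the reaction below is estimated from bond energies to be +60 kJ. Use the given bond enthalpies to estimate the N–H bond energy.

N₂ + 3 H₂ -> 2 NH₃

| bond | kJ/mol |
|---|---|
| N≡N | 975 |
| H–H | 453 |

D(N–H) ≈ 379 kJ/mol

Let D be the N–H bond energy.
Σ(broken) = 3×453 + 1×975 = 2334
Σ(formed) = 6×D = 6D
ΔH = Σ(broken) − Σ(formed) = (2334) − (6D) = +2334 − 6D
Setting this equal to +60 kJ gives 6D = 2274, so D = 379 kJ/mol.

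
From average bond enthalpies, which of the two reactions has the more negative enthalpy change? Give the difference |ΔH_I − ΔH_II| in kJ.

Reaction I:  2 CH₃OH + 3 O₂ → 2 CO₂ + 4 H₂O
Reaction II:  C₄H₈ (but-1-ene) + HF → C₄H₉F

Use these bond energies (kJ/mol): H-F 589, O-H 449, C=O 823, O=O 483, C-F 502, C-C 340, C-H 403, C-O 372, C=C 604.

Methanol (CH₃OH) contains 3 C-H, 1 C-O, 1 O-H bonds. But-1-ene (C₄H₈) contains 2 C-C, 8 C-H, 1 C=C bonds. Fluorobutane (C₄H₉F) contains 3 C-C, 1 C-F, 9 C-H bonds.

Reaction I:
  Bonds broken (reactants):
    C-H: 6 × 403 = 2418
    C-O: 2 × 372 = 744
    O-H: 2 × 449 = 898
    O=O: 3 × 483 = 1449
    Σ(broken) = 5509 kJ
  Bonds formed (products):
    C=O: 4 × 823 = 3292
    O-H: 8 × 449 = 3592
    Σ(formed) = 6884 kJ
  ΔH_I = 5509 − 6884 = −1375 kJ
Reaction II:
  Bonds broken (reactants):
    C-C: 2 × 340 = 680
    C-H: 8 × 403 = 3224
    C=C: 1 × 604 = 604
    H-F: 1 × 589 = 589
    Σ(broken) = 5097 kJ
  Bonds formed (products):
    C-C: 3 × 340 = 1020
    C-F: 1 × 502 = 502
    C-H: 9 × 403 = 3627
    Σ(formed) = 5149 kJ
  ΔH_II = 5097 − 5149 = −52 kJ
ΔH_I − ΔH_II = −1323 kJ, so reaction I has the more negative ΔH; |ΔH_I − ΔH_II| = 1323 kJ.

Reaction I, by 1323 kJ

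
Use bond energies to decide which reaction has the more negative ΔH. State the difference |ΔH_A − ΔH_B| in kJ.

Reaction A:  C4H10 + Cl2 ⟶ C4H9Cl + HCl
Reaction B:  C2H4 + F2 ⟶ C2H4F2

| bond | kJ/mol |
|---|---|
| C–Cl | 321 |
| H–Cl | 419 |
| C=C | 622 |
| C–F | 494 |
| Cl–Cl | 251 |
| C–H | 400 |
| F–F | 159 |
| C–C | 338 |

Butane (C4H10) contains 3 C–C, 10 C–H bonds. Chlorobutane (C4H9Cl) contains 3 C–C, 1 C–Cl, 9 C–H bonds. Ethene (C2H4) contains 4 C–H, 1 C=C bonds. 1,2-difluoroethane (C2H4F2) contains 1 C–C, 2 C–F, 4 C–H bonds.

Reaction A:
  Bonds broken (reactants):
    C–C: 3 × 338 = 1014
    C–H: 10 × 400 = 4000
    Cl–Cl: 1 × 251 = 251
    Σ(broken) = 5265 kJ
  Bonds formed (products):
    C–C: 3 × 338 = 1014
    C–Cl: 1 × 321 = 321
    C–H: 9 × 400 = 3600
    H–Cl: 1 × 419 = 419
    Σ(formed) = 5354 kJ
  ΔH_A = 5265 − 5354 = −89 kJ
Reaction B:
  Bonds broken (reactants):
    C–H: 4 × 400 = 1600
    C=C: 1 × 622 = 622
    F–F: 1 × 159 = 159
    Σ(broken) = 2381 kJ
  Bonds formed (products):
    C–C: 1 × 338 = 338
    C–F: 2 × 494 = 988
    C–H: 4 × 400 = 1600
    Σ(formed) = 2926 kJ
  ΔH_B = 2381 − 2926 = −545 kJ
ΔH_A − ΔH_B = +456 kJ, so reaction B has the more negative ΔH; |ΔH_A − ΔH_B| = 456 kJ.

Reaction B, by 456 kJ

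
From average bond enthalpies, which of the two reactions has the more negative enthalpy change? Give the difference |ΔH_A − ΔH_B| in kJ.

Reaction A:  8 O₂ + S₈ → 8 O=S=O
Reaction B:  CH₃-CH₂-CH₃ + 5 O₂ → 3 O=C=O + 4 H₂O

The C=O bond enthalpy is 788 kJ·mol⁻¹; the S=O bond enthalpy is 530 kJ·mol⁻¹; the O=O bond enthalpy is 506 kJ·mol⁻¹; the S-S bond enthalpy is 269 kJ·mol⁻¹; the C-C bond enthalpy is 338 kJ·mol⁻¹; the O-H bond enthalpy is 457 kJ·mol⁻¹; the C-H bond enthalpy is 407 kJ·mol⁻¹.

Reaction A, by 358 kJ

Reaction A:
  Bonds broken (reactants):
    O=O: 8 × 506 = 4048
    S-S: 8 × 269 = 2152
    Σ(broken) = 6200 kJ
  Bonds formed (products):
    S=O: 16 × 530 = 8480
    Σ(formed) = 8480 kJ
  ΔH_A = 6200 − 8480 = −2280 kJ
Reaction B:
  Bonds broken (reactants):
    C-C: 2 × 338 = 676
    C-H: 8 × 407 = 3256
    O=O: 5 × 506 = 2530
    Σ(broken) = 6462 kJ
  Bonds formed (products):
    C=O: 6 × 788 = 4728
    O-H: 8 × 457 = 3656
    Σ(formed) = 8384 kJ
  ΔH_B = 6462 − 8384 = −1922 kJ
ΔH_A − ΔH_B = −358 kJ, so reaction A has the more negative ΔH; |ΔH_A − ΔH_B| = 358 kJ.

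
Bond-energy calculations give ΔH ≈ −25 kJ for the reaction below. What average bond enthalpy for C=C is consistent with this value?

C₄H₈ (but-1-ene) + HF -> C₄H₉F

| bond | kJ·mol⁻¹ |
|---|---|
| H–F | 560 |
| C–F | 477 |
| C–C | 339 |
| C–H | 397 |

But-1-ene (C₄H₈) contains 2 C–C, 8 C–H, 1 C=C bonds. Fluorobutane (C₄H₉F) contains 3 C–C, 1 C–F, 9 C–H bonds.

Let D be the C=C bond energy.
Σ(broken) = 2×339 + 8×397 + 1×D + 1×560 = 4414 + D
Σ(formed) = 3×339 + 1×477 + 9×397 = 5067
ΔH = Σ(broken) − Σ(formed) = (4414 + D) − (5067) = −653 + D
Setting this equal to −25 kJ gives D = 628 kJ/mol.

D(C=C) ≈ 628 kJ/mol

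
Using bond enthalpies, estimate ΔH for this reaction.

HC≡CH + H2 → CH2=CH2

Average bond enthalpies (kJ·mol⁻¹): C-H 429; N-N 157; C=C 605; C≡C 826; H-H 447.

Bonds broken (reactants):
  C≡C: 1 × 826 = 826
  C-H: 2 × 429 = 858
  H-H: 1 × 447 = 447
  Σ(broken) = 2131 kJ
Bonds formed (products):
  C-H: 4 × 429 = 1716
  C=C: 1 × 605 = 605
  Σ(formed) = 2321 kJ
ΔH = Σ(broken) − Σ(formed) = 2131 − 2321 = −190 kJ

ΔH ≈ −190 kJ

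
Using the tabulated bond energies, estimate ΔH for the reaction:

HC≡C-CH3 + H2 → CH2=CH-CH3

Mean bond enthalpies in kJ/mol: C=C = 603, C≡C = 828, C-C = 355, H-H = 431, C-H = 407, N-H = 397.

ΔH ≈ −158 kJ

Bonds broken (reactants):
  C≡C: 1 × 828 = 828
  C-C: 1 × 355 = 355
  C-H: 4 × 407 = 1628
  H-H: 1 × 431 = 431
  Σ(broken) = 3242 kJ
Bonds formed (products):
  C-C: 1 × 355 = 355
  C-H: 6 × 407 = 2442
  C=C: 1 × 603 = 603
  Σ(formed) = 3400 kJ
ΔH = Σ(broken) − Σ(formed) = 3242 − 3400 = −158 kJ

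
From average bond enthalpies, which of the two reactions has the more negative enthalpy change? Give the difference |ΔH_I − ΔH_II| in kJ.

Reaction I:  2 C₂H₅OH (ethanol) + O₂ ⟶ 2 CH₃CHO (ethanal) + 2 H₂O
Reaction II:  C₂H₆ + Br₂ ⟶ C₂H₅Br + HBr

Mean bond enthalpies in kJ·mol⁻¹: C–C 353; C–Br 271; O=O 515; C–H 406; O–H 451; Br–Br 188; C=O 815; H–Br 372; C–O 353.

Reaction I:
  Bonds broken (reactants):
    C–C: 2 × 353 = 706
    C–H: 10 × 406 = 4060
    C–O: 2 × 353 = 706
    O–H: 2 × 451 = 902
    O=O: 1 × 515 = 515
    Σ(broken) = 6889 kJ
  Bonds formed (products):
    C–C: 2 × 353 = 706
    C–H: 8 × 406 = 3248
    C=O: 2 × 815 = 1630
    O–H: 4 × 451 = 1804
    Σ(formed) = 7388 kJ
  ΔH_I = 6889 − 7388 = −499 kJ
Reaction II:
  Bonds broken (reactants):
    Br–Br: 1 × 188 = 188
    C–C: 1 × 353 = 353
    C–H: 6 × 406 = 2436
    Σ(broken) = 2977 kJ
  Bonds formed (products):
    C–Br: 1 × 271 = 271
    C–C: 1 × 353 = 353
    C–H: 5 × 406 = 2030
    H–Br: 1 × 372 = 372
    Σ(formed) = 3026 kJ
  ΔH_II = 2977 − 3026 = −49 kJ
ΔH_I − ΔH_II = −450 kJ, so reaction I has the more negative ΔH; |ΔH_I − ΔH_II| = 450 kJ.

Reaction I, by 450 kJ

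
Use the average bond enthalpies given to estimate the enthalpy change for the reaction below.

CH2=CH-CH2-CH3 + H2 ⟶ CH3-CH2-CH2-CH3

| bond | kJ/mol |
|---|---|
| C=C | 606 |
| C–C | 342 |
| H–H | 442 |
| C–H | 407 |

Bonds broken (reactants):
  C–C: 2 × 342 = 684
  C–H: 8 × 407 = 3256
  C=C: 1 × 606 = 606
  H–H: 1 × 442 = 442
  Σ(broken) = 4988 kJ
Bonds formed (products):
  C–C: 3 × 342 = 1026
  C–H: 10 × 407 = 4070
  Σ(formed) = 5096 kJ
ΔH = Σ(broken) − Σ(formed) = 4988 − 5096 = −108 kJ

ΔH ≈ −108 kJ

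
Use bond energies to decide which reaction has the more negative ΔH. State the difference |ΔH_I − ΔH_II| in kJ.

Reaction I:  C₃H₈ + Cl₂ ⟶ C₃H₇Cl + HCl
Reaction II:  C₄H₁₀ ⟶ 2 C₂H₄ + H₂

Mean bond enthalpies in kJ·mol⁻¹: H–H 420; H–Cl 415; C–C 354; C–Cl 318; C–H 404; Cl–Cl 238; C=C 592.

Reaction I:
  Bonds broken (reactants):
    C–C: 2 × 354 = 708
    C–H: 8 × 404 = 3232
    Cl–Cl: 1 × 238 = 238
    Σ(broken) = 4178 kJ
  Bonds formed (products):
    C–C: 2 × 354 = 708
    C–Cl: 1 × 318 = 318
    C–H: 7 × 404 = 2828
    H–Cl: 1 × 415 = 415
    Σ(formed) = 4269 kJ
  ΔH_I = 4178 − 4269 = −91 kJ
Reaction II:
  Bonds broken (reactants):
    C–C: 3 × 354 = 1062
    C–H: 10 × 404 = 4040
    Σ(broken) = 5102 kJ
  Bonds formed (products):
    C–H: 8 × 404 = 3232
    C=C: 2 × 592 = 1184
    H–H: 1 × 420 = 420
    Σ(formed) = 4836 kJ
  ΔH_II = 5102 − 4836 = +266 kJ
ΔH_I − ΔH_II = −357 kJ, so reaction I has the more negative ΔH; |ΔH_I − ΔH_II| = 357 kJ.

Reaction I, by 357 kJ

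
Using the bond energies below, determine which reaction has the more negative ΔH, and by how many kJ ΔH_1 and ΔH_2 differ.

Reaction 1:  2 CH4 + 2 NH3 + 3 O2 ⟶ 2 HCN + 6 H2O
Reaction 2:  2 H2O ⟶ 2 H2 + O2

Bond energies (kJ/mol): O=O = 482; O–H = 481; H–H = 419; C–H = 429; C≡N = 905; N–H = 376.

Reaction 1, by 1910 kJ

Reaction 1:
  Bonds broken (reactants):
    C–H: 8 × 429 = 3432
    N–H: 6 × 376 = 2256
    O=O: 3 × 482 = 1446
    Σ(broken) = 7134 kJ
  Bonds formed (products):
    C≡N: 2 × 905 = 1810
    C–H: 2 × 429 = 858
    O–H: 12 × 481 = 5772
    Σ(formed) = 8440 kJ
  ΔH_1 = 7134 − 8440 = −1306 kJ
Reaction 2:
  Bonds broken (reactants):
    O–H: 4 × 481 = 1924
    Σ(broken) = 1924 kJ
  Bonds formed (products):
    H–H: 2 × 419 = 838
    O=O: 1 × 482 = 482
    Σ(formed) = 1320 kJ
  ΔH_2 = 1924 − 1320 = +604 kJ
ΔH_1 − ΔH_2 = −1910 kJ, so reaction 1 has the more negative ΔH; |ΔH_1 − ΔH_2| = 1910 kJ.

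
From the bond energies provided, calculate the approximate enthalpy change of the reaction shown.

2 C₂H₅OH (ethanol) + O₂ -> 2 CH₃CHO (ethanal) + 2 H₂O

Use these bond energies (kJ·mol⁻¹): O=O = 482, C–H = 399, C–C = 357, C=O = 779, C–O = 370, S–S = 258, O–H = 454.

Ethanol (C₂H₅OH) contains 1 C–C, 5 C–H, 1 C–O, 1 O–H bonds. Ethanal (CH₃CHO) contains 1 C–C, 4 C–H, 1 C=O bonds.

Bonds broken (reactants):
  C–C: 2 × 357 = 714
  C–H: 10 × 399 = 3990
  C–O: 2 × 370 = 740
  O–H: 2 × 454 = 908
  O=O: 1 × 482 = 482
  Σ(broken) = 6834 kJ
Bonds formed (products):
  C–C: 2 × 357 = 714
  C–H: 8 × 399 = 3192
  C=O: 2 × 779 = 1558
  O–H: 4 × 454 = 1816
  Σ(formed) = 7280 kJ
ΔH = Σ(broken) − Σ(formed) = 6834 − 7280 = −446 kJ

ΔH ≈ −446 kJ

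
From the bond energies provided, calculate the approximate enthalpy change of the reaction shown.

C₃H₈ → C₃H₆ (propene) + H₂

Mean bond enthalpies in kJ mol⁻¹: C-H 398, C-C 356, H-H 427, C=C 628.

ΔH ≈ +97 kJ

Bonds broken (reactants):
  C-C: 2 × 356 = 712
  C-H: 8 × 398 = 3184
  Σ(broken) = 3896 kJ
Bonds formed (products):
  C-C: 1 × 356 = 356
  C-H: 6 × 398 = 2388
  C=C: 1 × 628 = 628
  H-H: 1 × 427 = 427
  Σ(formed) = 3799 kJ
ΔH = Σ(broken) − Σ(formed) = 3896 − 3799 = +97 kJ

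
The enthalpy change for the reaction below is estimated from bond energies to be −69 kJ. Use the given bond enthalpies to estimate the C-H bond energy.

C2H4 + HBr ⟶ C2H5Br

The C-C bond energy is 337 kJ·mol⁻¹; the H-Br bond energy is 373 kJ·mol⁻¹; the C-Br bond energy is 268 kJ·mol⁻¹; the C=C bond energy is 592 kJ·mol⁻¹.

Let D be the C-H bond energy.
Σ(broken) = 4×D + 1×592 + 1×373 = 965 + 4D
Σ(formed) = 1×268 + 1×337 + 5×D = 605 + 5D
ΔH = Σ(broken) − Σ(formed) = (965 + 4D) − (605 + 5D) = +360 − D
Setting this equal to −69 kJ gives D = 429 kJ/mol.

D(C-H) ≈ 429 kJ/mol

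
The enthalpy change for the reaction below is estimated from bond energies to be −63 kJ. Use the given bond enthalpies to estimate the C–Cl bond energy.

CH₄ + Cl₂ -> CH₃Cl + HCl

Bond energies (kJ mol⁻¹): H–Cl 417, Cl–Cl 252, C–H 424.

D(C–Cl) ≈ 322 kJ/mol

Let D be the C–Cl bond energy.
Σ(broken) = 4×424 + 1×252 = 1948
Σ(formed) = 1×D + 3×424 + 1×417 = 1689 + D
ΔH = Σ(broken) − Σ(formed) = (1948) − (1689 + D) = +259 − D
Setting this equal to −63 kJ gives D = 322 kJ/mol.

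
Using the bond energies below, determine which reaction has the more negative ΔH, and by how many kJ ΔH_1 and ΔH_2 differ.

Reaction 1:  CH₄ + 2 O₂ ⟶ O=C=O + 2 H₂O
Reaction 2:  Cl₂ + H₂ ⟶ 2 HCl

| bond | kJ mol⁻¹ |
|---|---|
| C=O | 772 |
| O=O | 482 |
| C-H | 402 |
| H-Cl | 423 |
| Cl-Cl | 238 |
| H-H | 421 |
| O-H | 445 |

Reaction 1:
  Bonds broken (reactants):
    C-H: 4 × 402 = 1608
    O=O: 2 × 482 = 964
    Σ(broken) = 2572 kJ
  Bonds formed (products):
    C=O: 2 × 772 = 1544
    O-H: 4 × 445 = 1780
    Σ(formed) = 3324 kJ
  ΔH_1 = 2572 − 3324 = −752 kJ
Reaction 2:
  Bonds broken (reactants):
    Cl-Cl: 1 × 238 = 238
    H-H: 1 × 421 = 421
    Σ(broken) = 659 kJ
  Bonds formed (products):
    H-Cl: 2 × 423 = 846
    Σ(formed) = 846 kJ
  ΔH_2 = 659 − 846 = −187 kJ
ΔH_1 − ΔH_2 = −565 kJ, so reaction 1 has the more negative ΔH; |ΔH_1 − ΔH_2| = 565 kJ.

Reaction 1, by 565 kJ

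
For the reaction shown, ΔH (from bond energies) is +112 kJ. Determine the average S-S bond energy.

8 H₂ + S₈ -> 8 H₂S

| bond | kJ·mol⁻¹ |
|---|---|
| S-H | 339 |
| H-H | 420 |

Let D be the S-S bond energy.
Σ(broken) = 8×420 + 8×D = 3360 + 8D
Σ(formed) = 16×339 = 5424
ΔH = Σ(broken) − Σ(formed) = (3360 + 8D) − (5424) = −2064 + 8D
Setting this equal to +112 kJ gives 8D = 2176, so D = 272 kJ/mol.

D(S-S) ≈ 272 kJ/mol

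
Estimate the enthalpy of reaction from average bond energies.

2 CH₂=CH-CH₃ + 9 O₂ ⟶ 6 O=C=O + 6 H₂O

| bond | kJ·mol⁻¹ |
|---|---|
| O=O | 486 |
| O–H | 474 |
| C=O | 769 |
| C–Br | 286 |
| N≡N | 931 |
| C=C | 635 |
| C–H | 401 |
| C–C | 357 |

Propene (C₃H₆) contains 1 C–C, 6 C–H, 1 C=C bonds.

ΔH ≈ −3746 kJ

Bonds broken (reactants):
  C–C: 2 × 357 = 714
  C–H: 12 × 401 = 4812
  C=C: 2 × 635 = 1270
  O=O: 9 × 486 = 4374
  Σ(broken) = 11170 kJ
Bonds formed (products):
  C=O: 12 × 769 = 9228
  O–H: 12 × 474 = 5688
  Σ(formed) = 14916 kJ
ΔH = Σ(broken) − Σ(formed) = 11170 − 14916 = −3746 kJ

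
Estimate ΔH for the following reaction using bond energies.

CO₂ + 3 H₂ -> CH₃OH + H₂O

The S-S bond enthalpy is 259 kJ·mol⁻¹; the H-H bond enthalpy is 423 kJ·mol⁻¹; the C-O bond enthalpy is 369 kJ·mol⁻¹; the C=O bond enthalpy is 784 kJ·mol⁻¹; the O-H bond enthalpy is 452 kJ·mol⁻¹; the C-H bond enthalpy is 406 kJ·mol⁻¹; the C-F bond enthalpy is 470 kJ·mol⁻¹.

Bonds broken (reactants):
  C=O: 2 × 784 = 1568
  H-H: 3 × 423 = 1269
  Σ(broken) = 2837 kJ
Bonds formed (products):
  C-H: 3 × 406 = 1218
  C-O: 1 × 369 = 369
  O-H: 3 × 452 = 1356
  Σ(formed) = 2943 kJ
ΔH = Σ(broken) − Σ(formed) = 2837 − 2943 = −106 kJ

ΔH ≈ −106 kJ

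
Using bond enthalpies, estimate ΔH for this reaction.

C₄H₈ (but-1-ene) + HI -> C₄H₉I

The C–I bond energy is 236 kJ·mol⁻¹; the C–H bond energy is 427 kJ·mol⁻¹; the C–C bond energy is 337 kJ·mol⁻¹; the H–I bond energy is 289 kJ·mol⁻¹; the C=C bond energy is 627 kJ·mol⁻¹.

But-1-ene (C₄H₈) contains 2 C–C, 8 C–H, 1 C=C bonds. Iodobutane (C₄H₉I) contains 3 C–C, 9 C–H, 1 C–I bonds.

Bonds broken (reactants):
  C–C: 2 × 337 = 674
  C–H: 8 × 427 = 3416
  C=C: 1 × 627 = 627
  H–I: 1 × 289 = 289
  Σ(broken) = 5006 kJ
Bonds formed (products):
  C–C: 3 × 337 = 1011
  C–H: 9 × 427 = 3843
  C–I: 1 × 236 = 236
  Σ(formed) = 5090 kJ
ΔH = Σ(broken) − Σ(formed) = 5006 − 5090 = −84 kJ

ΔH ≈ −84 kJ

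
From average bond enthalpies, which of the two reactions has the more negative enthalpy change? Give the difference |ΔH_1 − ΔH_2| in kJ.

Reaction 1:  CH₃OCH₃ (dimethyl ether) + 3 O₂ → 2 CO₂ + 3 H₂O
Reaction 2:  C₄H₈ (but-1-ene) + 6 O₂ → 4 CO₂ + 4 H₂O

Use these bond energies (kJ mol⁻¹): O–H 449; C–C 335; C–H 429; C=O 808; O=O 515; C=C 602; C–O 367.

Reaction 1:
  Bonds broken (reactants):
    C–H: 6 × 429 = 2574
    C–O: 2 × 367 = 734
    O=O: 3 × 515 = 1545
    Σ(broken) = 4853 kJ
  Bonds formed (products):
    C=O: 4 × 808 = 3232
    O–H: 6 × 449 = 2694
    Σ(formed) = 5926 kJ
  ΔH_1 = 4853 − 5926 = −1073 kJ
Reaction 2:
  Bonds broken (reactants):
    C–C: 2 × 335 = 670
    C–H: 8 × 429 = 3432
    C=C: 1 × 602 = 602
    O=O: 6 × 515 = 3090
    Σ(broken) = 7794 kJ
  Bonds formed (products):
    C=O: 8 × 808 = 6464
    O–H: 8 × 449 = 3592
    Σ(formed) = 10056 kJ
  ΔH_2 = 7794 − 10056 = −2262 kJ
ΔH_1 − ΔH_2 = +1189 kJ, so reaction 2 has the more negative ΔH; |ΔH_1 − ΔH_2| = 1189 kJ.

Reaction 2, by 1189 kJ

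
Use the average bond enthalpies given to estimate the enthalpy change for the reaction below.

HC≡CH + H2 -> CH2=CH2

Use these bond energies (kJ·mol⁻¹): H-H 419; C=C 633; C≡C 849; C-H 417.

Bonds broken (reactants):
  C≡C: 1 × 849 = 849
  C-H: 2 × 417 = 834
  H-H: 1 × 419 = 419
  Σ(broken) = 2102 kJ
Bonds formed (products):
  C-H: 4 × 417 = 1668
  C=C: 1 × 633 = 633
  Σ(formed) = 2301 kJ
ΔH = Σ(broken) − Σ(formed) = 2102 − 2301 = −199 kJ

ΔH ≈ −199 kJ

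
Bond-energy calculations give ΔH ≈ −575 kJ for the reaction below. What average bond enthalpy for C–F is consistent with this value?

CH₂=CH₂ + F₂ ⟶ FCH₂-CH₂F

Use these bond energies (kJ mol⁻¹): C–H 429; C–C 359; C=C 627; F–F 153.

Let D be the C–F bond energy.
Σ(broken) = 4×429 + 1×627 + 1×153 = 2496
Σ(formed) = 1×359 + 2×D + 4×429 = 2075 + 2D
ΔH = Σ(broken) − Σ(formed) = (2496) − (2075 + 2D) = +421 − 2D
Setting this equal to −575 kJ gives 2D = 996, so D = 498 kJ/mol.

D(C–F) ≈ 498 kJ/mol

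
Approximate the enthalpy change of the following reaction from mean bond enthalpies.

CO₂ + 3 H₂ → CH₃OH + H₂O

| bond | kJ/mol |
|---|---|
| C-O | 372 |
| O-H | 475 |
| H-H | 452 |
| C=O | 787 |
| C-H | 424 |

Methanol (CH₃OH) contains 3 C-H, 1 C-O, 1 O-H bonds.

ΔH ≈ −139 kJ

Bonds broken (reactants):
  C=O: 2 × 787 = 1574
  H-H: 3 × 452 = 1356
  Σ(broken) = 2930 kJ
Bonds formed (products):
  C-H: 3 × 424 = 1272
  C-O: 1 × 372 = 372
  O-H: 3 × 475 = 1425
  Σ(formed) = 3069 kJ
ΔH = Σ(broken) − Σ(formed) = 2930 − 3069 = −139 kJ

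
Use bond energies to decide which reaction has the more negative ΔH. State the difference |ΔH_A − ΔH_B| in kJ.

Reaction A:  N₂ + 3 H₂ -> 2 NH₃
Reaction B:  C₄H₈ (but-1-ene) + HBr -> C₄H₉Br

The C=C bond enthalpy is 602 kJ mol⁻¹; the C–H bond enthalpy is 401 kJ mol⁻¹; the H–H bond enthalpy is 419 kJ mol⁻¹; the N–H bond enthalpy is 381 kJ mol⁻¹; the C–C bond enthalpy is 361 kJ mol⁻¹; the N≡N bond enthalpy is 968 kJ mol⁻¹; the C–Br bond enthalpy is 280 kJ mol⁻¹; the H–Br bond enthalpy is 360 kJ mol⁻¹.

Reaction A:
  Bonds broken (reactants):
    H–H: 3 × 419 = 1257
    N≡N: 1 × 968 = 968
    Σ(broken) = 2225 kJ
  Bonds formed (products):
    N–H: 6 × 381 = 2286
    Σ(formed) = 2286 kJ
  ΔH_A = 2225 − 2286 = −61 kJ
Reaction B:
  Bonds broken (reactants):
    C–C: 2 × 361 = 722
    C–H: 8 × 401 = 3208
    C=C: 1 × 602 = 602
    H–Br: 1 × 360 = 360
    Σ(broken) = 4892 kJ
  Bonds formed (products):
    C–Br: 1 × 280 = 280
    C–C: 3 × 361 = 1083
    C–H: 9 × 401 = 3609
    Σ(formed) = 4972 kJ
  ΔH_B = 4892 − 4972 = −80 kJ
ΔH_A − ΔH_B = +19 kJ, so reaction B has the more negative ΔH; |ΔH_A − ΔH_B| = 19 kJ.

Reaction B, by 19 kJ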